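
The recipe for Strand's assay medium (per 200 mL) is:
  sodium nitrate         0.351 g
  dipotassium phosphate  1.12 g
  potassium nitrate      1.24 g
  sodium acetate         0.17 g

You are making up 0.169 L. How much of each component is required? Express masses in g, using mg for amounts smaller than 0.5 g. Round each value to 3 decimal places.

sodium nitrate 296.595 mg; dipotassium phosphate 0.946 g; potassium nitrate 1.048 g; sodium acetate 143.650 mg

Scale factor = 169 mL / 200 mL = 0.845.
sodium nitrate: 0.351 g × (169 mL / 200 mL) = 0.296595 g = 296.595 mg
dipotassium phosphate: 1.12 g × (169 mL / 200 mL) = 0.946 g
potassium nitrate: 1.24 g × (169 mL / 200 mL) = 1.048 g
sodium acetate: 0.17 g × (169 mL / 200 mL) = 0.14365 g = 143.650 mg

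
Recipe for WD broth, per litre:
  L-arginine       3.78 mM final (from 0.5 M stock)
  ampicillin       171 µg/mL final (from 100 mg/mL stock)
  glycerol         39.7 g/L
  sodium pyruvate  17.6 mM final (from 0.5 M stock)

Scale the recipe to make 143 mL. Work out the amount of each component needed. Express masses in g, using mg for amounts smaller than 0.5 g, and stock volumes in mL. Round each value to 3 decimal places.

L-arginine 1.081 mL; ampicillin 0.245 mL; glycerol 5.677 g; sodium pyruvate 5.034 mL

Scale factor relative to 1 L: 0.143.
L-arginine: C1V1 = C2V2 → 3.78 mM × 143 mL ÷ 500 mM = 1.081 mL
ampicillin: V = C2·V2/C1 = 171 µg/mL × 143 mL ÷ 100000 µg/mL = 0.245 mL
glycerol: 39.7 g/L × 0.143 L = 5.677 g
sodium pyruvate: dilute stock: 17.6 mM × 143 mL ÷ 500 mM = 5.034 mL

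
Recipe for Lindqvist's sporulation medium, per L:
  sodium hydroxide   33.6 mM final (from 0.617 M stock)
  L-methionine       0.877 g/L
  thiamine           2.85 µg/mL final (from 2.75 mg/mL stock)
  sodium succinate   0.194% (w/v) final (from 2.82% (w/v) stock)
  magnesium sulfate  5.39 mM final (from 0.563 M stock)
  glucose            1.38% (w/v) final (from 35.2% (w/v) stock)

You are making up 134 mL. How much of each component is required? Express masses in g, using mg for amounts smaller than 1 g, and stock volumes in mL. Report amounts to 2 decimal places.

Working volume: 134 mL = 0.134 L.
sodium hydroxide: dilute stock: 33.6 mM × 134 mL ÷ 617 mM = 7.30 mL
L-methionine: 0.877 g/L × 0.134 L = 0.117518 g = 117.52 mg
thiamine: dilute stock: 2.85 µg/mL × 134 mL ÷ 2750 µg/mL = 0.14 mL
sodium succinate: C1V1 = C2V2 → 0.194% ÷ 2.82% × 134 mL = 9.22 mL
magnesium sulfate: dilute stock: 5.39 mM × 134 mL ÷ 563 mM = 1.28 mL
glucose: dilute stock: 1.38% ÷ 35.2% × 134 mL = 5.25 mL

sodium hydroxide 7.30 mL; L-methionine 117.52 mg; thiamine 0.14 mL; sodium succinate 9.22 mL; magnesium sulfate 1.28 mL; glucose 5.25 mL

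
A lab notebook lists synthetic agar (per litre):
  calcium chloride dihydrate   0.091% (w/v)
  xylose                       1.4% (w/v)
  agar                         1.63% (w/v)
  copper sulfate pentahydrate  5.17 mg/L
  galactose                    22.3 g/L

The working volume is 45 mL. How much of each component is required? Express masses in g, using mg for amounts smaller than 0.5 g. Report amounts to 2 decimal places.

calcium chloride dihydrate 40.95 mg; xylose 0.63 g; agar 0.73 g; copper sulfate pentahydrate 0.23 mg; galactose 1.00 g

Working volume: 45 mL = 0.045 L.
calcium chloride dihydrate: 0.091% w/v = 0.91 g/L → 0.91 × 0.045 L = 0.04095 g = 40.95 mg
xylose: 1.4% w/v = 14 g/L → 14 × 0.045 L = 0.63 g
agar: 1.63 g per 100 mL × 45 mL ÷ 100 = 0.73 g
copper sulfate pentahydrate: 5.17 mg/L × 0.045 L = 0.23 mg
galactose: 22.3 g/L × 0.045 L = 1.00 g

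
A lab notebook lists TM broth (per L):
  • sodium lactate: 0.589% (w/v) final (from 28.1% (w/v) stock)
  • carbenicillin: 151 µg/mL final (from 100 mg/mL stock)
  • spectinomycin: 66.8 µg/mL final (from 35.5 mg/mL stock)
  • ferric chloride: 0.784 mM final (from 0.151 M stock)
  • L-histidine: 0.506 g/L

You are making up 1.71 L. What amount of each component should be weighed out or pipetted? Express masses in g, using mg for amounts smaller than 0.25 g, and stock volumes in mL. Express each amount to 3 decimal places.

sodium lactate 35.843 mL; carbenicillin 2.582 mL; spectinomycin 3.218 mL; ferric chloride 8.878 mL; L-histidine 0.865 g

Scale factor relative to 1 L: 1.71.
sodium lactate: C1V1 = C2V2 → 0.589% ÷ 28.1% × 1710 mL = 35.843 mL
carbenicillin: V = C2·V2/C1 = 151 µg/mL × 1710 mL ÷ 100000 µg/mL = 2.582 mL
spectinomycin: V = C2·V2/C1 = 66.8 µg/mL × 1710 mL ÷ 35500 µg/mL = 3.218 mL
ferric chloride: V = C2·V2/C1 = 0.784 mM × 1710 mL ÷ 151 mM = 8.878 mL
L-histidine: 0.506 g/L × 1.71 L = 0.865 g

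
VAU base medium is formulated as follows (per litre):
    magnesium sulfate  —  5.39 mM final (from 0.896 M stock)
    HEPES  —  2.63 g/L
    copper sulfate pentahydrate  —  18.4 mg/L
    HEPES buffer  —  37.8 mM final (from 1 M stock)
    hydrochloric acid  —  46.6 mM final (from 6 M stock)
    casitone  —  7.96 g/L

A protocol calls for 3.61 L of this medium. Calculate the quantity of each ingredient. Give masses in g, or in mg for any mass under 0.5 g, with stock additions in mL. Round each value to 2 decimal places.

Working volume: 3.61 L.
magnesium sulfate: V = C2·V2/C1 = 5.39 mM × 3610 mL ÷ 896 mM = 21.72 mL
HEPES: 2.63 g/L × 3.61 L = 9.49 g
copper sulfate pentahydrate: 18.4 mg/L × 3.61 L = 66.42 mg
HEPES buffer: V = C2·V2/C1 = 37.8 mM × 3610 mL ÷ 1000 mM = 136.46 mL
hydrochloric acid: C1V1 = C2V2 → 46.6 mM × 3610 mL ÷ 6000 mM = 28.04 mL
casitone: 7.96 g/L × 3.61 L = 28.74 g

magnesium sulfate 21.72 mL; HEPES 9.49 g; copper sulfate pentahydrate 66.42 mg; HEPES buffer 136.46 mL; hydrochloric acid 28.04 mL; casitone 28.74 g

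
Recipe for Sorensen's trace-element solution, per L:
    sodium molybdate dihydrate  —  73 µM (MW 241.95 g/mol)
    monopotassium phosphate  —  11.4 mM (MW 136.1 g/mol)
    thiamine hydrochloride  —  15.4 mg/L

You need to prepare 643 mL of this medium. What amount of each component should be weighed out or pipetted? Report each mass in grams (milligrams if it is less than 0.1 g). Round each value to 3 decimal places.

sodium molybdate dihydrate 11.357 mg; monopotassium phosphate 0.998 g; thiamine hydrochloride 9.902 mg

Target volume = 643 mL = 0.643 L.
sodium molybdate dihydrate: 73 µmol/L × 241.95 g/mol × 0.643 L ÷ 1000 = 11.357 mg
monopotassium phosphate: 11.4 mmol/L × 136.1 g/mol × 0.643 L ÷ 1000 = 0.998 g
thiamine hydrochloride: 15.4 mg/L × 0.643 L = 9.902 mg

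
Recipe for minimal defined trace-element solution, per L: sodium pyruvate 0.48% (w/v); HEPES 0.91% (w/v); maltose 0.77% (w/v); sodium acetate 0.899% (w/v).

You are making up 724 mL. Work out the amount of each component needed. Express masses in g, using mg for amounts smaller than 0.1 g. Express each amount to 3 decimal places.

Target volume = 724 mL = 0.724 L.
sodium pyruvate: 0.48% w/v = 4.8 g/L → 4.8 × 0.724 L = 3.475 g
HEPES: 0.91% w/v = 9.1 g/L → 9.1 × 0.724 L = 6.588 g
maltose: 0.77 g per 100 mL × 724 mL ÷ 100 = 5.575 g
sodium acetate: 0.899 g per 100 mL × 724 mL ÷ 100 = 6.509 g

sodium pyruvate 3.475 g; HEPES 6.588 g; maltose 5.575 g; sodium acetate 6.509 g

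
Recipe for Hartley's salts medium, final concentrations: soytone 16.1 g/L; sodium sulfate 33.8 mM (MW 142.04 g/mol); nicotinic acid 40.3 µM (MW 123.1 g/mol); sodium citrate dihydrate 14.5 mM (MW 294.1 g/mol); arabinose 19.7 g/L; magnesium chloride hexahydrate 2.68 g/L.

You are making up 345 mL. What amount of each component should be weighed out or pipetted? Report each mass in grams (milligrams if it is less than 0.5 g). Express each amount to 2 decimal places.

Target volume = 345 mL = 0.345 L.
soytone: 16.1 g/L × 0.345 L = 5.55 g
sodium sulfate: 33.8 mmol/L × 142.04 g/mol × 0.345 L ÷ 1000 = 1.66 g
nicotinic acid: 40.3 µmol/L × 123.1 g/mol × 0.345 L ÷ 1000 = 1.71 mg
sodium citrate dihydrate: 14.5 mmol/L × 294.1 g/mol × 0.345 L ÷ 1000 = 1.47 g
arabinose: 19.7 g/L × 0.345 L = 6.80 g
magnesium chloride hexahydrate: 2.68 g/L × 0.345 L = 0.92 g

soytone 5.55 g; sodium sulfate 1.66 g; nicotinic acid 1.71 mg; sodium citrate dihydrate 1.47 g; arabinose 6.80 g; magnesium chloride hexahydrate 0.92 g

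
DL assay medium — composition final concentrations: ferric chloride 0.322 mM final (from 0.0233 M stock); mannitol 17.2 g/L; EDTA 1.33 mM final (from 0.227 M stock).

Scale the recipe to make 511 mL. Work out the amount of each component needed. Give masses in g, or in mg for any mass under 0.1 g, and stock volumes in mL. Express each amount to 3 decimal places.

ferric chloride 7.062 mL; mannitol 8.789 g; EDTA 2.994 mL

Target volume = 511 mL = 0.511 L.
ferric chloride: C1V1 = C2V2 → 0.322 mM × 511 mL ÷ 23.3 mM = 7.062 mL
mannitol: 17.2 g/L × 0.511 L = 8.789 g
EDTA: C1V1 = C2V2 → 1.33 mM × 511 mL ÷ 227 mM = 2.994 mL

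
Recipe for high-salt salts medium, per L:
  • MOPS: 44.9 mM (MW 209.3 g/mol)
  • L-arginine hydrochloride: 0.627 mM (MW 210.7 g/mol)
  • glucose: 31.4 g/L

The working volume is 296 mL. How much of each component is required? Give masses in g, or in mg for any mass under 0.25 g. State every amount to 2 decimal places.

Working volume: 296 mL = 0.296 L.
MOPS: 44.9 mmol/L × 209.3 g/mol × 0.296 L ÷ 1000 = 2.78 g
L-arginine hydrochloride: 0.627 mmol/L × 210.7 mg/mmol × 0.296 L = 39.10 mg
glucose: 31.4 g/L × 0.296 L = 9.29 g

MOPS 2.78 g; L-arginine hydrochloride 39.10 mg; glucose 9.29 g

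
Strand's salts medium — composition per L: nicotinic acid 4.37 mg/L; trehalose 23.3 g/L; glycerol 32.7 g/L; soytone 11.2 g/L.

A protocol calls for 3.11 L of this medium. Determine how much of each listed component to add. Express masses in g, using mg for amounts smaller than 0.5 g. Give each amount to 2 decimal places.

nicotinic acid 13.59 mg; trehalose 72.46 g; glycerol 101.70 g; soytone 34.83 g

Working volume: 3.11 L.
nicotinic acid: 4.37 mg/L × 3.11 L = 13.59 mg
trehalose: 23.3 g/L × 3.11 L = 72.46 g
glycerol: 32.7 g/L × 3.11 L = 101.70 g
soytone: 11.2 g/L × 3.11 L = 34.83 g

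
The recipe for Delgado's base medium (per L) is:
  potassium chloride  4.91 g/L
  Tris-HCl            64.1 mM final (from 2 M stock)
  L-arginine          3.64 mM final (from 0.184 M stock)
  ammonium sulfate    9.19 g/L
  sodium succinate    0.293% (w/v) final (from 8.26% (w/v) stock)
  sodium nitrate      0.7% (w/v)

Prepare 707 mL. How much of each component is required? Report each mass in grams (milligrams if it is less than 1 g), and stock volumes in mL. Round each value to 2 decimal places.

Target volume = 707 mL = 0.707 L.
potassium chloride: 4.91 g/L × 0.707 L = 3.47 g
Tris-HCl: dilute stock: 64.1 mM × 707 mL ÷ 2000 mM = 22.66 mL
L-arginine: dilute stock: 3.64 mM × 707 mL ÷ 184 mM = 13.99 mL
ammonium sulfate: 9.19 g/L × 0.707 L = 6.50 g
sodium succinate: dilute stock: 0.293% ÷ 8.26% × 707 mL = 25.08 mL
sodium nitrate: 0.7% w/v = 7 g/L → 7 × 0.707 L = 4.95 g

potassium chloride 3.47 g; Tris-HCl 22.66 mL; L-arginine 13.99 mL; ammonium sulfate 6.50 g; sodium succinate 25.08 mL; sodium nitrate 4.95 g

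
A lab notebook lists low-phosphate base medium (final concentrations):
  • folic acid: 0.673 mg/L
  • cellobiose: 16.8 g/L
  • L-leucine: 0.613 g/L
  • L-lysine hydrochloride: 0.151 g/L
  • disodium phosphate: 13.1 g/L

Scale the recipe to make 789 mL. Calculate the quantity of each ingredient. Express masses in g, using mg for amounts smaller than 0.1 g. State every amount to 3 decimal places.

Target volume = 789 mL = 0.789 L.
folic acid: 0.673 mg/L × 0.789 L = 0.531 mg
cellobiose: 16.8 g/L × 0.789 L = 13.255 g
L-leucine: 0.613 g/L × 0.789 L = 0.484 g
L-lysine hydrochloride: 0.151 g/L × 0.789 L = 0.119 g
disodium phosphate: 13.1 g/L × 0.789 L = 10.336 g

folic acid 0.531 mg; cellobiose 13.255 g; L-leucine 0.484 g; L-lysine hydrochloride 0.119 g; disodium phosphate 10.336 g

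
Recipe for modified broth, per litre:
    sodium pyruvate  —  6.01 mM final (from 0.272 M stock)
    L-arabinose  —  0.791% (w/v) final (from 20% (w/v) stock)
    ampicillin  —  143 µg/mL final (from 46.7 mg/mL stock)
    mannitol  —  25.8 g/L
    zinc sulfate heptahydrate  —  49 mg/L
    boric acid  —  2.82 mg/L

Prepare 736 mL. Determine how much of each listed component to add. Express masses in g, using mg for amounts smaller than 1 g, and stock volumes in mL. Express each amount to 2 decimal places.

sodium pyruvate 16.26 mL; L-arabinose 29.11 mL; ampicillin 2.25 mL; mannitol 18.99 g; zinc sulfate heptahydrate 36.06 mg; boric acid 2.08 mg

Working volume: 736 mL = 0.736 L.
sodium pyruvate: V = C2·V2/C1 = 6.01 mM × 736 mL ÷ 272 mM = 16.26 mL
L-arabinose: V = C2·V2/C1 = 0.791% ÷ 20% × 736 mL = 29.11 mL
ampicillin: dilute stock: 143 µg/mL × 736 mL ÷ 46700 µg/mL = 2.25 mL
mannitol: 25.8 g/L × 0.736 L = 18.99 g
zinc sulfate heptahydrate: 49 mg/L × 0.736 L = 36.06 mg
boric acid: 2.82 mg/L × 0.736 L = 2.08 mg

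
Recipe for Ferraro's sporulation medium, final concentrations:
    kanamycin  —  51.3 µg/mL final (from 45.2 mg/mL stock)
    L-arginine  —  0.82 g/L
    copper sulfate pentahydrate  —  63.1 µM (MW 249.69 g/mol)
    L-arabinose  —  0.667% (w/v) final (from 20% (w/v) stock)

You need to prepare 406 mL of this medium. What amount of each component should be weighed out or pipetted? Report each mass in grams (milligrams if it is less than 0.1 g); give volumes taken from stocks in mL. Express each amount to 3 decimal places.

kanamycin 0.461 mL; L-arginine 0.333 g; copper sulfate pentahydrate 6.397 mg; L-arabinose 13.540 mL

Scale factor relative to 1 L: 0.406.
kanamycin: dilute stock: 51.3 µg/mL × 406 mL ÷ 45200 µg/mL = 0.461 mL
L-arginine: 0.82 g/L × 0.406 L = 0.333 g
copper sulfate pentahydrate: 63.1 µmol/L × 249.69 g/mol × 0.406 L ÷ 1000 = 6.397 mg
L-arabinose: dilute stock: 0.667% ÷ 20% × 406 mL = 13.540 mL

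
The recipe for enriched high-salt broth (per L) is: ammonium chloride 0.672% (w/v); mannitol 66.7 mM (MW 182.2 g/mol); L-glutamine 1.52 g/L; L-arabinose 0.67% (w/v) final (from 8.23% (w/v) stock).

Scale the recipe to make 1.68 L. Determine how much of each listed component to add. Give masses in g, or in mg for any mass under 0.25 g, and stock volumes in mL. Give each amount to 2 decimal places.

Working volume: 1.68 L.
ammonium chloride: 0.672% w/v = 6.72 g/L → 6.72 × 1.68 L = 11.29 g
mannitol: 66.7 mmol/L × 182.2 g/mol × 1.68 L ÷ 1000 = 20.42 g
L-glutamine: 1.52 g/L × 1.68 L = 2.55 g
L-arabinose: dilute stock: 0.67% ÷ 8.23% × 1680 mL = 136.77 mL

ammonium chloride 11.29 g; mannitol 20.42 g; L-glutamine 2.55 g; L-arabinose 136.77 mL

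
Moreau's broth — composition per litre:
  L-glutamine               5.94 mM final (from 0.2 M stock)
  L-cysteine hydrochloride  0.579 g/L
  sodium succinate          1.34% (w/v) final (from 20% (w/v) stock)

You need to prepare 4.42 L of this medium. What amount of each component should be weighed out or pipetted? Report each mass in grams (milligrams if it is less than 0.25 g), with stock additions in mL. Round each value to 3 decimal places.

L-glutamine 131.274 mL; L-cysteine hydrochloride 2.559 g; sodium succinate 296.140 mL

Working volume: 4.42 L.
L-glutamine: V = C2·V2/C1 = 5.94 mM × 4420 mL ÷ 200 mM = 131.274 mL
L-cysteine hydrochloride: 0.579 g/L × 4.42 L = 2.559 g
sodium succinate: C1V1 = C2V2 → 1.34% ÷ 20% × 4420 mL = 296.140 mL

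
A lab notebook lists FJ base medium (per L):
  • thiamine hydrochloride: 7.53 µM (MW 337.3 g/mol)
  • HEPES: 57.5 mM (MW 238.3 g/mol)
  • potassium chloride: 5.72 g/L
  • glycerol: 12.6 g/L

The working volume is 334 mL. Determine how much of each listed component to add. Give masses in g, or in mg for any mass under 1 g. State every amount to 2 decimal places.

thiamine hydrochloride 0.85 mg; HEPES 4.58 g; potassium chloride 1.91 g; glycerol 4.21 g

Scale factor relative to 1 L: 0.334.
thiamine hydrochloride: 7.53 µmol/L × 337.3 g/mol × 0.334 L ÷ 1000 = 0.85 mg
HEPES: 57.5 mmol/L × 238.3 g/mol × 0.334 L ÷ 1000 = 4.58 g
potassium chloride: 5.72 g/L × 0.334 L = 1.91 g
glycerol: 12.6 g/L × 0.334 L = 4.21 g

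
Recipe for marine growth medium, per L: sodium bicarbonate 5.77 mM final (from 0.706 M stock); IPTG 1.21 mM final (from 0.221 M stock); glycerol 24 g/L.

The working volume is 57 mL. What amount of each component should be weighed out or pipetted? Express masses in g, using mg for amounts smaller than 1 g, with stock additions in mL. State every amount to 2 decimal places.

sodium bicarbonate 0.47 mL; IPTG 0.31 mL; glycerol 1.37 g

Working volume: 57 mL = 0.057 L.
sodium bicarbonate: C1V1 = C2V2 → 5.77 mM × 57 mL ÷ 706 mM = 0.47 mL
IPTG: C1V1 = C2V2 → 1.21 mM × 57 mL ÷ 221 mM = 0.31 mL
glycerol: 24 g/L × 0.057 L = 1.37 g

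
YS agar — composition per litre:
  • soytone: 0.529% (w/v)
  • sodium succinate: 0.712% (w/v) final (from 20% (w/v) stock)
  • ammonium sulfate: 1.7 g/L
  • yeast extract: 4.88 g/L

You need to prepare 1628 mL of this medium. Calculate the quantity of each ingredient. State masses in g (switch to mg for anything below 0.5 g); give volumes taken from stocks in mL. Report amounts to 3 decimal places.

Target volume = 1628 mL = 1.628 L.
soytone: 0.529% w/v = 5.29 g/L → 5.29 × 1.628 L = 8.612 g
sodium succinate: dilute stock: 0.712% ÷ 20% × 1628 mL = 57.957 mL
ammonium sulfate: 1.7 g/L × 1.628 L = 2.768 g
yeast extract: 4.88 g/L × 1.628 L = 7.945 g

soytone 8.612 g; sodium succinate 57.957 mL; ammonium sulfate 2.768 g; yeast extract 7.945 g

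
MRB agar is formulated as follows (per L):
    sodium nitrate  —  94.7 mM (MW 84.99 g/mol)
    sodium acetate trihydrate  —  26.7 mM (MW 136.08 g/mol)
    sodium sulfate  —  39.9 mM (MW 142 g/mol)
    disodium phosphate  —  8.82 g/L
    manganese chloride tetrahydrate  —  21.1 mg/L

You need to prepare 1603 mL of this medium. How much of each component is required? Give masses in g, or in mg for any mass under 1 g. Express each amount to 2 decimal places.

sodium nitrate 12.90 g; sodium acetate trihydrate 5.82 g; sodium sulfate 9.08 g; disodium phosphate 14.14 g; manganese chloride tetrahydrate 33.82 mg

Working volume: 1603 mL = 1.603 L.
sodium nitrate: 94.7 mmol/L × 84.99 g/mol × 1.603 L ÷ 1000 = 12.90 g
sodium acetate trihydrate: 26.7 mmol/L × 136.08 g/mol × 1.603 L ÷ 1000 = 5.82 g
sodium sulfate: 39.9 mmol/L × 142 g/mol × 1.603 L ÷ 1000 = 9.08 g
disodium phosphate: 8.82 g/L × 1.603 L = 14.14 g
manganese chloride tetrahydrate: 21.1 mg/L × 1.603 L = 33.82 mg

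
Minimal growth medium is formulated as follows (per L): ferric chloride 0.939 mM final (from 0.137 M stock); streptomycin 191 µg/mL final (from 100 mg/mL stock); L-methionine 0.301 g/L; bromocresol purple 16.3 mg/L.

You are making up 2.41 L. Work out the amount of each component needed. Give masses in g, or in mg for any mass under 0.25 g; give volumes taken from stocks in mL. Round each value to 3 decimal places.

ferric chloride 16.518 mL; streptomycin 4.603 mL; L-methionine 0.725 g; bromocresol purple 39.283 mg

Working volume: 2.41 L.
ferric chloride: C1V1 = C2V2 → 0.939 mM × 2410 mL ÷ 137 mM = 16.518 mL
streptomycin: dilute stock: 191 µg/mL × 2410 mL ÷ 100000 µg/mL = 4.603 mL
L-methionine: 0.301 g/L × 2.41 L = 0.725 g
bromocresol purple: 16.3 mg/L × 2.41 L = 39.283 mg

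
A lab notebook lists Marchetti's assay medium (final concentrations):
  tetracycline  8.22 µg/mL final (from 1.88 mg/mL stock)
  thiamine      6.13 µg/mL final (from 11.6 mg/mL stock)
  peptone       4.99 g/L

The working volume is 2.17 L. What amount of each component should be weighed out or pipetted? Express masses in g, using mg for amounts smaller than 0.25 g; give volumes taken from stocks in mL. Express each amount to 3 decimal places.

tetracycline 9.488 mL; thiamine 1.147 mL; peptone 10.828 g

Scale factor relative to 1 L: 2.17.
tetracycline: V = C2·V2/C1 = 8.22 µg/mL × 2170 mL ÷ 1880 µg/mL = 9.488 mL
thiamine: V = C2·V2/C1 = 6.13 µg/mL × 2170 mL ÷ 11600 µg/mL = 1.147 mL
peptone: 4.99 g/L × 2.17 L = 10.828 g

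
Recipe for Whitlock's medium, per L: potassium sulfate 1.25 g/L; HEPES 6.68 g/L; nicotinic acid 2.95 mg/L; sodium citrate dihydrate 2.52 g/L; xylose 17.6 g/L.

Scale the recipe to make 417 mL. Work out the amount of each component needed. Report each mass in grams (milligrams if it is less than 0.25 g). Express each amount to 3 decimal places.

Target volume = 417 mL = 0.417 L.
potassium sulfate: 1.25 g/L × 0.417 L = 0.521 g
HEPES: 6.68 g/L × 0.417 L = 2.786 g
nicotinic acid: 2.95 mg/L × 0.417 L = 1.230 mg
sodium citrate dihydrate: 2.52 g/L × 0.417 L = 1.051 g
xylose: 17.6 g/L × 0.417 L = 7.339 g

potassium sulfate 0.521 g; HEPES 2.786 g; nicotinic acid 1.230 mg; sodium citrate dihydrate 1.051 g; xylose 7.339 g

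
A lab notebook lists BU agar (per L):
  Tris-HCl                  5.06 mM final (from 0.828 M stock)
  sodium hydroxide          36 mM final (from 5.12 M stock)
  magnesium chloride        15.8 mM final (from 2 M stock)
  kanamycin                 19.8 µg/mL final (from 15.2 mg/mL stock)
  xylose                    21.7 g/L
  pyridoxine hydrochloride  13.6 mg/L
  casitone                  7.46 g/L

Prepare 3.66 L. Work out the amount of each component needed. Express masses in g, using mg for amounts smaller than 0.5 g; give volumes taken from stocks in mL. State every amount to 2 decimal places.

Tris-HCl 22.37 mL; sodium hydroxide 25.73 mL; magnesium chloride 28.91 mL; kanamycin 4.77 mL; xylose 79.42 g; pyridoxine hydrochloride 49.78 mg; casitone 27.30 g

Scale factor relative to 1 L: 3.66.
Tris-HCl: dilute stock: 5.06 mM × 3660 mL ÷ 828 mM = 22.37 mL
sodium hydroxide: C1V1 = C2V2 → 36 mM × 3660 mL ÷ 5120 mM = 25.73 mL
magnesium chloride: dilute stock: 15.8 mM × 3660 mL ÷ 2000 mM = 28.91 mL
kanamycin: V = C2·V2/C1 = 19.8 µg/mL × 3660 mL ÷ 15200 µg/mL = 4.77 mL
xylose: 21.7 g/L × 3.66 L = 79.42 g
pyridoxine hydrochloride: 13.6 mg/L × 3.66 L = 49.78 mg
casitone: 7.46 g/L × 3.66 L = 27.30 g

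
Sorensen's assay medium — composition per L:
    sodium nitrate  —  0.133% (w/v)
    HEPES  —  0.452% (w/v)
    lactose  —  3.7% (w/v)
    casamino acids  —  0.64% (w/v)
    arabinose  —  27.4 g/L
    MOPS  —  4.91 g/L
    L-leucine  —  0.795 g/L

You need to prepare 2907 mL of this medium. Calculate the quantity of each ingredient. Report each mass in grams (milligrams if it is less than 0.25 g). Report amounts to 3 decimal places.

Scale factor relative to 1 L: 2.907.
sodium nitrate: 0.133% w/v = 1.33 g/L → 1.33 × 2.907 L = 3.866 g
HEPES: 0.452 g per 100 mL × 2907 mL ÷ 100 = 13.140 g
lactose: 3.7 g per 100 mL × 2907 mL ÷ 100 = 107.559 g
casamino acids: 0.64% w/v = 6.4 g/L → 6.4 × 2.907 L = 18.605 g
arabinose: 27.4 g/L × 2.907 L = 79.652 g
MOPS: 4.91 g/L × 2.907 L = 14.273 g
L-leucine: 0.795 g/L × 2.907 L = 2.311 g

sodium nitrate 3.866 g; HEPES 13.140 g; lactose 107.559 g; casamino acids 18.605 g; arabinose 79.652 g; MOPS 14.273 g; L-leucine 2.311 g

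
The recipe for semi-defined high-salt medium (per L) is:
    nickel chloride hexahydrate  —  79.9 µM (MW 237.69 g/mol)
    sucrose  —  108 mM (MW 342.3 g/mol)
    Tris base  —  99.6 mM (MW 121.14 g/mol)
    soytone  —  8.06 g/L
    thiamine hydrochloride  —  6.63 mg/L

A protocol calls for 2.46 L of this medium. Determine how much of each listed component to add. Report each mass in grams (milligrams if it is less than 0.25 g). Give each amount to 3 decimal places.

Scale factor relative to 1 L: 2.46.
nickel chloride hexahydrate: 79.9 µmol/L × 237.69 g/mol × 2.46 L ÷ 1000 = 46.719 mg
sucrose: 108 mmol/L × 342.3 g/mol × 2.46 L ÷ 1000 = 90.942 g
Tris base: 99.6 mmol/L × 121.14 g/mol × 2.46 L ÷ 1000 = 29.681 g
soytone: 8.06 g/L × 2.46 L = 19.828 g
thiamine hydrochloride: 6.63 mg/L × 2.46 L = 16.310 mg

nickel chloride hexahydrate 46.719 mg; sucrose 90.942 g; Tris base 29.681 g; soytone 19.828 g; thiamine hydrochloride 16.310 mg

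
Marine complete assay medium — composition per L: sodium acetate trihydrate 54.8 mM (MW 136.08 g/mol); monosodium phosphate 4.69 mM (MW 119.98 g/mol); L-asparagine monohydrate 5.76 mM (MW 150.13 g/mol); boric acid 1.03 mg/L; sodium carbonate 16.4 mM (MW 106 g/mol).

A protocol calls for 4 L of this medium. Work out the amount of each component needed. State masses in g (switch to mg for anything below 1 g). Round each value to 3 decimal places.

sodium acetate trihydrate 29.829 g; monosodium phosphate 2.251 g; L-asparagine monohydrate 3.459 g; boric acid 4.120 mg; sodium carbonate 6.954 g

Scale factor relative to 1 L: 4.
sodium acetate trihydrate: 54.8 mmol/L × 136.08 g/mol × 4 L ÷ 1000 = 29.829 g
monosodium phosphate: 4.69 mmol/L × 119.98 g/mol × 4 L ÷ 1000 = 2.251 g
L-asparagine monohydrate: 5.76 mmol/L × 150.13 g/mol × 4 L ÷ 1000 = 3.459 g
boric acid: 1.03 mg/L × 4 L = 4.120 mg
sodium carbonate: 16.4 mmol/L × 106 g/mol × 4 L ÷ 1000 = 6.954 g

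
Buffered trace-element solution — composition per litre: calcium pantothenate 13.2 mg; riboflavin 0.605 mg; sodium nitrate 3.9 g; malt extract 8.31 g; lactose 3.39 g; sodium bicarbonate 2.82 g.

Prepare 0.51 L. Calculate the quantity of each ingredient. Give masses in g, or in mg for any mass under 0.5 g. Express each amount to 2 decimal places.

Ratio of target to recipe volume: 510 / 1000 = 0.51.
calcium pantothenate: 13.2 mg × (510 mL / 1000 mL) = 6.73 mg
riboflavin: 0.605 mg × (510 mL / 1000 mL) = 0.31 mg
sodium nitrate: 3.9 g × (510 mL / 1000 mL) = 1.99 g
malt extract: 8.31 g × (510 mL / 1000 mL) = 4.24 g
lactose: 3.39 g × (510 mL / 1000 mL) = 1.73 g
sodium bicarbonate: 2.82 g × (510 mL / 1000 mL) = 1.44 g

calcium pantothenate 6.73 mg; riboflavin 0.31 mg; sodium nitrate 1.99 g; malt extract 4.24 g; lactose 1.73 g; sodium bicarbonate 1.44 g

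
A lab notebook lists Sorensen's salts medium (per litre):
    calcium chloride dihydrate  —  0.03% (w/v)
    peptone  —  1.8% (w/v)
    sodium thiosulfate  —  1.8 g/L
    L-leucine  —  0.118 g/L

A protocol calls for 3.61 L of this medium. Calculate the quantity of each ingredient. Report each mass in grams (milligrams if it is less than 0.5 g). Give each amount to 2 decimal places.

calcium chloride dihydrate 1.08 g; peptone 64.98 g; sodium thiosulfate 6.50 g; L-leucine 425.98 mg

Scale factor relative to 1 L: 3.61.
calcium chloride dihydrate: 0.03% w/v = 0.3 g/L → 0.3 × 3.61 L = 1.08 g
peptone: 1.8% w/v = 18 g/L → 18 × 3.61 L = 64.98 g
sodium thiosulfate: 1.8 g/L × 3.61 L = 6.50 g
L-leucine: 0.118 g/L × 3.61 L = 0.42598 g = 425.98 mg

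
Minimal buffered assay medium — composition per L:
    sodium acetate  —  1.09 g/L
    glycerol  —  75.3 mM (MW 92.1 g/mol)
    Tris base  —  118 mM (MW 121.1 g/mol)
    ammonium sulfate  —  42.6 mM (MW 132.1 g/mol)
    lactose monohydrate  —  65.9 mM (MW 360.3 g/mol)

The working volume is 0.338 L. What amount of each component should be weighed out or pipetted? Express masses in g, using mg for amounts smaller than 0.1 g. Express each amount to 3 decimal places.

Scale factor relative to 1 L: 0.338.
sodium acetate: 1.09 g/L × 0.338 L = 0.368 g
glycerol: 75.3 mmol/L × 92.1 g/mol × 0.338 L ÷ 1000 = 2.344 g
Tris base: 118 mmol/L × 121.1 g/mol × 0.338 L ÷ 1000 = 4.830 g
ammonium sulfate: 42.6 mmol/L × 132.1 g/mol × 0.338 L ÷ 1000 = 1.902 g
lactose monohydrate: 65.9 mmol/L × 360.3 g/mol × 0.338 L ÷ 1000 = 8.025 g

sodium acetate 0.368 g; glycerol 2.344 g; Tris base 4.830 g; ammonium sulfate 1.902 g; lactose monohydrate 8.025 g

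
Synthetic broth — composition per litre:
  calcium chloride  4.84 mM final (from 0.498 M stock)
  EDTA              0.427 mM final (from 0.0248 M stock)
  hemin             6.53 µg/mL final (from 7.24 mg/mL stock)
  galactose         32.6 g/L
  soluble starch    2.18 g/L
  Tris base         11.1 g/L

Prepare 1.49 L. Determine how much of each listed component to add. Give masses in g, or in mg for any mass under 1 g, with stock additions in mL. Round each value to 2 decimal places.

calcium chloride 14.48 mL; EDTA 25.65 mL; hemin 1.34 mL; galactose 48.57 g; soluble starch 3.25 g; Tris base 16.54 g

Working volume: 1.49 L.
calcium chloride: C1V1 = C2V2 → 4.84 mM × 1490 mL ÷ 498 mM = 14.48 mL
EDTA: C1V1 = C2V2 → 0.427 mM × 1490 mL ÷ 24.8 mM = 25.65 mL
hemin: C1V1 = C2V2 → 6.53 µg/mL × 1490 mL ÷ 7240 µg/mL = 1.34 mL
galactose: 32.6 g/L × 1.49 L = 48.57 g
soluble starch: 2.18 g/L × 1.49 L = 3.25 g
Tris base: 11.1 g/L × 1.49 L = 16.54 g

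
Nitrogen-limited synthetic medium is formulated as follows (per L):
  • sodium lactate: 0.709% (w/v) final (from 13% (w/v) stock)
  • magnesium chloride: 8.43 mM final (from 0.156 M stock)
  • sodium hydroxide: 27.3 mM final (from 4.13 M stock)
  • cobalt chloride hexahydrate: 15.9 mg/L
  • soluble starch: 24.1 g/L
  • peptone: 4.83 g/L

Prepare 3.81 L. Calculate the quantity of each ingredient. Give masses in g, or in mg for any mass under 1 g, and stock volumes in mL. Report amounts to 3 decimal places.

Working volume: 3.81 L.
sodium lactate: C1V1 = C2V2 → 0.709% ÷ 13% × 3810 mL = 207.792 mL
magnesium chloride: C1V1 = C2V2 → 8.43 mM × 3810 mL ÷ 156 mM = 205.887 mL
sodium hydroxide: V = C2·V2/C1 = 27.3 mM × 3810 mL ÷ 4130 mM = 25.185 mL
cobalt chloride hexahydrate: 15.9 mg/L × 3.81 L = 60.579 mg
soluble starch: 24.1 g/L × 3.81 L = 91.821 g
peptone: 4.83 g/L × 3.81 L = 18.402 g

sodium lactate 207.792 mL; magnesium chloride 205.887 mL; sodium hydroxide 25.185 mL; cobalt chloride hexahydrate 60.579 mg; soluble starch 91.821 g; peptone 18.402 g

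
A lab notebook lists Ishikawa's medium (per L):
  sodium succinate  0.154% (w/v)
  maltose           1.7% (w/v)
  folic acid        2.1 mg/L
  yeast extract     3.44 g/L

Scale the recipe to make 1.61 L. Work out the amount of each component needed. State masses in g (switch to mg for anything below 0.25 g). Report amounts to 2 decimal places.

sodium succinate 2.48 g; maltose 27.37 g; folic acid 3.38 mg; yeast extract 5.54 g

Scale factor relative to 1 L: 1.61.
sodium succinate: 0.154% w/v = 1.54 g/L → 1.54 × 1.61 L = 2.48 g
maltose: 1.7 g per 100 mL × 1610 mL ÷ 100 = 27.37 g
folic acid: 2.1 mg/L × 1.61 L = 3.38 mg
yeast extract: 3.44 g/L × 1.61 L = 5.54 g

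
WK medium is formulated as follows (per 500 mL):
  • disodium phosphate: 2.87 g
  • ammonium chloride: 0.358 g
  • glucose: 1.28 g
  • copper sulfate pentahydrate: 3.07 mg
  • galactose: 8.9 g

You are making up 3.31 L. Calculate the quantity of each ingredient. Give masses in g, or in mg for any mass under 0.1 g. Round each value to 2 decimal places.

disodium phosphate 19.00 g; ammonium chloride 2.37 g; glucose 8.47 g; copper sulfate pentahydrate 20.32 mg; galactose 58.92 g

Scale factor = 3310 mL / 500 mL = 6.62.
disodium phosphate: 2.87 g × (3310 mL / 500 mL) = 19.00 g
ammonium chloride: 0.358 g × (3310 mL / 500 mL) = 2.37 g
glucose: 1.28 g × (3310 mL / 500 mL) = 8.47 g
copper sulfate pentahydrate: 3.07 mg × (3310 mL / 500 mL) = 20.32 mg
galactose: 8.9 g × (3310 mL / 500 mL) = 58.92 g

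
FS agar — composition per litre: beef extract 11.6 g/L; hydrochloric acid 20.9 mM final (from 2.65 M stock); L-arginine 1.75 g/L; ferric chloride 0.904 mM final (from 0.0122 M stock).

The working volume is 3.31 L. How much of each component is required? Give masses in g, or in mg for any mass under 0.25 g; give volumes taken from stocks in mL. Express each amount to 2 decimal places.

beef extract 38.40 g; hydrochloric acid 26.11 mL; L-arginine 5.79 g; ferric chloride 245.27 mL

Scale factor relative to 1 L: 3.31.
beef extract: 11.6 g/L × 3.31 L = 38.40 g
hydrochloric acid: V = C2·V2/C1 = 20.9 mM × 3310 mL ÷ 2650 mM = 26.11 mL
L-arginine: 1.75 g/L × 3.31 L = 5.79 g
ferric chloride: V = C2·V2/C1 = 0.904 mM × 3310 mL ÷ 12.2 mM = 245.27 mL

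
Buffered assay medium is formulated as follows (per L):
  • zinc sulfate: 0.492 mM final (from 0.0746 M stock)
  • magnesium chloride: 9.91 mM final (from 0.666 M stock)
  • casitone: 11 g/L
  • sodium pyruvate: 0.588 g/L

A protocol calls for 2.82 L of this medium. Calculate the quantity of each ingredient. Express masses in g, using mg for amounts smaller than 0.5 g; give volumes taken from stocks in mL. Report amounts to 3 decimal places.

zinc sulfate 18.598 mL; magnesium chloride 41.961 mL; casitone 31.020 g; sodium pyruvate 1.658 g

Scale factor relative to 1 L: 2.82.
zinc sulfate: C1V1 = C2V2 → 0.492 mM × 2820 mL ÷ 74.6 mM = 18.598 mL
magnesium chloride: dilute stock: 9.91 mM × 2820 mL ÷ 666 mM = 41.961 mL
casitone: 11 g/L × 2.82 L = 31.020 g
sodium pyruvate: 0.588 g/L × 2.82 L = 1.658 g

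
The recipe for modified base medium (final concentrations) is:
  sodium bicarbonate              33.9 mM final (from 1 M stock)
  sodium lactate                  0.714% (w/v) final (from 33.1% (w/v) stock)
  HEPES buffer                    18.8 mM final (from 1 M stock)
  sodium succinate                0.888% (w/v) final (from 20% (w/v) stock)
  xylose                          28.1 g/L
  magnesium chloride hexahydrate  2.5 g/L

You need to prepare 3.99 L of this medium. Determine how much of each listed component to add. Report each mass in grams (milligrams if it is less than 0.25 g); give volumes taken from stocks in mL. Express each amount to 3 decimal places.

sodium bicarbonate 135.261 mL; sodium lactate 86.068 mL; HEPES buffer 75.012 mL; sodium succinate 177.156 mL; xylose 112.119 g; magnesium chloride hexahydrate 9.975 g

Scale factor relative to 1 L: 3.99.
sodium bicarbonate: V = C2·V2/C1 = 33.9 mM × 3990 mL ÷ 1000 mM = 135.261 mL
sodium lactate: C1V1 = C2V2 → 0.714% ÷ 33.1% × 3990 mL = 86.068 mL
HEPES buffer: C1V1 = C2V2 → 18.8 mM × 3990 mL ÷ 1000 mM = 75.012 mL
sodium succinate: C1V1 = C2V2 → 0.888% ÷ 20% × 3990 mL = 177.156 mL
xylose: 28.1 g/L × 3.99 L = 112.119 g
magnesium chloride hexahydrate: 2.5 g/L × 3.99 L = 9.975 g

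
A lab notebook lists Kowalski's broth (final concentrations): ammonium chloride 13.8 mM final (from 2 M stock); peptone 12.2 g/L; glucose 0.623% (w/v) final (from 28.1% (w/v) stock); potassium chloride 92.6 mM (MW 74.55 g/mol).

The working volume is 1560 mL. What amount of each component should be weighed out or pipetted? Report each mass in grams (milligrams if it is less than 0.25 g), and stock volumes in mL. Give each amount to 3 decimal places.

ammonium chloride 10.764 mL; peptone 19.032 g; glucose 34.586 mL; potassium chloride 10.769 g

Scale factor relative to 1 L: 1.56.
ammonium chloride: C1V1 = C2V2 → 13.8 mM × 1560 mL ÷ 2000 mM = 10.764 mL
peptone: 12.2 g/L × 1.56 L = 19.032 g
glucose: V = C2·V2/C1 = 0.623% ÷ 28.1% × 1560 mL = 34.586 mL
potassium chloride: 92.6 mmol/L × 74.55 g/mol × 1.56 L ÷ 1000 = 10.769 g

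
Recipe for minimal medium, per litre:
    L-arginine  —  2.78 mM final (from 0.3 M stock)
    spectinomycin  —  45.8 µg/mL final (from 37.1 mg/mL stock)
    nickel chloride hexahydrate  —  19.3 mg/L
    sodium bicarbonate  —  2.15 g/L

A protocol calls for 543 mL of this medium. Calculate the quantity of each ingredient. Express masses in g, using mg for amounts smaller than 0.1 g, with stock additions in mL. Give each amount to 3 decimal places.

Scale factor relative to 1 L: 0.543.
L-arginine: C1V1 = C2V2 → 2.78 mM × 543 mL ÷ 300 mM = 5.032 mL
spectinomycin: dilute stock: 45.8 µg/mL × 543 mL ÷ 37100 µg/mL = 0.670 mL
nickel chloride hexahydrate: 19.3 mg/L × 0.543 L = 10.480 mg
sodium bicarbonate: 2.15 g/L × 0.543 L = 1.167 g

L-arginine 5.032 mL; spectinomycin 0.670 mL; nickel chloride hexahydrate 10.480 mg; sodium bicarbonate 1.167 g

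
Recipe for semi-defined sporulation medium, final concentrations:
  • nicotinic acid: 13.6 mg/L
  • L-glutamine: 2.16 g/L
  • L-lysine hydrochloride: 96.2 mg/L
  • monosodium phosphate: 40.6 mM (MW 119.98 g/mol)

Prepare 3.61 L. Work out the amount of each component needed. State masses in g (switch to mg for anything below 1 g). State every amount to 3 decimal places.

nicotinic acid 49.096 mg; L-glutamine 7.798 g; L-lysine hydrochloride 347.282 mg; monosodium phosphate 17.585 g

Scale factor relative to 1 L: 3.61.
nicotinic acid: 13.6 mg/L × 3.61 L = 49.096 mg
L-glutamine: 2.16 g/L × 3.61 L = 7.798 g
L-lysine hydrochloride: 96.2 mg/L × 3.61 L = 347.282 mg
monosodium phosphate: 40.6 mmol/L × 119.98 g/mol × 3.61 L ÷ 1000 = 17.585 g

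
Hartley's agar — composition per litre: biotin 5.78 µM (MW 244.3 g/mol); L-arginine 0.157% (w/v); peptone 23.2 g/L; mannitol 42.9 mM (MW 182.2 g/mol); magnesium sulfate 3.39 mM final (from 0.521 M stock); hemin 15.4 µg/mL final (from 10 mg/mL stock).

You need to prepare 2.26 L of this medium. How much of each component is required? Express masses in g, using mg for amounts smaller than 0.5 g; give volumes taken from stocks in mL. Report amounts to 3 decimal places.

biotin 3.191 mg; L-arginine 3.548 g; peptone 52.432 g; mannitol 17.665 g; magnesium sulfate 14.705 mL; hemin 3.480 mL

Working volume: 2.26 L.
biotin: 5.78 µmol/L × 244.3 g/mol × 2.26 L ÷ 1000 = 3.191 mg
L-arginine: 0.157% w/v = 1.57 g/L → 1.57 × 2.26 L = 3.548 g
peptone: 23.2 g/L × 2.26 L = 52.432 g
mannitol: 42.9 mmol/L × 182.2 g/mol × 2.26 L ÷ 1000 = 17.665 g
magnesium sulfate: dilute stock: 3.39 mM × 2260 mL ÷ 521 mM = 14.705 mL
hemin: dilute stock: 15.4 µg/mL × 2260 mL ÷ 10000 µg/mL = 3.480 mL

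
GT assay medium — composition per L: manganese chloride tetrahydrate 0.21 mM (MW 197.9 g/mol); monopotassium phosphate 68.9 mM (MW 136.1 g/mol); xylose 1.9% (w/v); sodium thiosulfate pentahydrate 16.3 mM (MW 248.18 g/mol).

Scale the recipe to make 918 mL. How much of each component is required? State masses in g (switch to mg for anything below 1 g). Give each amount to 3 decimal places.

Working volume: 918 mL = 0.918 L.
manganese chloride tetrahydrate: 0.21 mmol/L × 197.9 mg/mmol × 0.918 L = 38.151 mg
monopotassium phosphate: 68.9 mmol/L × 136.1 g/mol × 0.918 L ÷ 1000 = 8.608 g
xylose: 1.9% w/v = 19 g/L → 19 × 0.918 L = 17.442 g
sodium thiosulfate pentahydrate: 16.3 mmol/L × 248.18 g/mol × 0.918 L ÷ 1000 = 3.714 g

manganese chloride tetrahydrate 38.151 mg; monopotassium phosphate 8.608 g; xylose 17.442 g; sodium thiosulfate pentahydrate 3.714 g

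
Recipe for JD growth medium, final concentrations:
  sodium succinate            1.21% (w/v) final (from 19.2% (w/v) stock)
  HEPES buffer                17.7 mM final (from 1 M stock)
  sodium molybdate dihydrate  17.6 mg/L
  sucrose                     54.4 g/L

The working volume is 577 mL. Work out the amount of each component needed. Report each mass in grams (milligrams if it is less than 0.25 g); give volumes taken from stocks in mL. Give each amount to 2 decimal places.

Scale factor relative to 1 L: 0.577.
sodium succinate: V = C2·V2/C1 = 1.21% ÷ 19.2% × 577 mL = 36.36 mL
HEPES buffer: V = C2·V2/C1 = 17.7 mM × 577 mL ÷ 1000 mM = 10.21 mL
sodium molybdate dihydrate: 17.6 mg/L × 0.577 L = 10.16 mg
sucrose: 54.4 g/L × 0.577 L = 31.39 g

sodium succinate 36.36 mL; HEPES buffer 10.21 mL; sodium molybdate dihydrate 10.16 mg; sucrose 31.39 g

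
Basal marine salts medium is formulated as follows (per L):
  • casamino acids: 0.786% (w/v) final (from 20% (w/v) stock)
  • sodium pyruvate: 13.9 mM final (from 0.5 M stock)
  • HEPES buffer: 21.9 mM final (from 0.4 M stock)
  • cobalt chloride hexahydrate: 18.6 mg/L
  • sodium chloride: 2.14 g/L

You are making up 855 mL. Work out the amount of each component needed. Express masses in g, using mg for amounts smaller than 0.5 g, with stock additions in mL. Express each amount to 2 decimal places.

casamino acids 33.60 mL; sodium pyruvate 23.77 mL; HEPES buffer 46.81 mL; cobalt chloride hexahydrate 15.90 mg; sodium chloride 1.83 g

Working volume: 855 mL = 0.855 L.
casamino acids: dilute stock: 0.786% ÷ 20% × 855 mL = 33.60 mL
sodium pyruvate: C1V1 = C2V2 → 13.9 mM × 855 mL ÷ 500 mM = 23.77 mL
HEPES buffer: C1V1 = C2V2 → 21.9 mM × 855 mL ÷ 400 mM = 46.81 mL
cobalt chloride hexahydrate: 18.6 mg/L × 0.855 L = 15.90 mg
sodium chloride: 2.14 g/L × 0.855 L = 1.83 g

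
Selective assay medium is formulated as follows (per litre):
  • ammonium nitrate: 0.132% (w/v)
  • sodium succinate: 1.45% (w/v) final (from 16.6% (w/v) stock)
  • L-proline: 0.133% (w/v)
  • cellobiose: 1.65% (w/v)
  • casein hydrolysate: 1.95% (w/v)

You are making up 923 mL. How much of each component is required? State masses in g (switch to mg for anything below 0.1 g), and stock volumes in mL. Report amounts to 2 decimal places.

Target volume = 923 mL = 0.923 L.
ammonium nitrate: 0.132% w/v = 1.32 g/L → 1.32 × 0.923 L = 1.22 g
sodium succinate: dilute stock: 1.45% ÷ 16.6% × 923 mL = 80.62 mL
L-proline: 0.133 g per 100 mL × 923 mL ÷ 100 = 1.23 g
cellobiose: 1.65% w/v = 16.5 g/L → 16.5 × 0.923 L = 15.23 g
casein hydrolysate: 1.95 g per 100 mL × 923 mL ÷ 100 = 18.00 g

ammonium nitrate 1.22 g; sodium succinate 80.62 mL; L-proline 1.23 g; cellobiose 15.23 g; casein hydrolysate 18.00 g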